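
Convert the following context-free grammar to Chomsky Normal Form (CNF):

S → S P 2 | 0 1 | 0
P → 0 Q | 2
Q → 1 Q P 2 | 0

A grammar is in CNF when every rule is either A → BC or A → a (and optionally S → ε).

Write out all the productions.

T2 → 2; T0 → 0; T1 → 1; S → 0; P → 2; Q → 0; S → S X0; X0 → P T2; S → T0 T1; P → T0 Q; Q → T1 X1; X1 → Q X2; X2 → P T2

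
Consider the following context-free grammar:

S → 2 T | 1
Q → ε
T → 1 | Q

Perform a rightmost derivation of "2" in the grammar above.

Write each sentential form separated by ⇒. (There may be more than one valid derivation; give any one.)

S ⇒ 2 T ⇒ 2 Q ⇒ 2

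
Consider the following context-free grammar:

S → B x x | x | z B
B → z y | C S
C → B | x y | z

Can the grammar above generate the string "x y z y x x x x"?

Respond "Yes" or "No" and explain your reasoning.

Yes - a valid derivation exists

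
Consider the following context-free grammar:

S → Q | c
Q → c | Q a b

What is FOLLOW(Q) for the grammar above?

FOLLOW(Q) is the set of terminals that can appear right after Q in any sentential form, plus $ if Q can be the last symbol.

We compute FOLLOW(Q) using the standard algorithm.
FOLLOW(S) starts with {$}.
FIRST(Q) = {c}
FIRST(S) = {c}
FOLLOW(Q) = {$, a}
FOLLOW(S) = {$}
Therefore, FOLLOW(Q) = {$, a}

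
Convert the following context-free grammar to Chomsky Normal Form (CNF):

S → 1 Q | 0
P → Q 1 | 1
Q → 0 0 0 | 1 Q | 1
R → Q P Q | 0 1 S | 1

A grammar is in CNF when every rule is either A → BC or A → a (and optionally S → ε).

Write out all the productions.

T1 → 1; S → 0; P → 1; T0 → 0; Q → 1; R → 1; S → T1 Q; P → Q T1; Q → T0 X0; X0 → T0 T0; Q → T1 Q; R → Q X1; X1 → P Q; R → T0 X2; X2 → T1 S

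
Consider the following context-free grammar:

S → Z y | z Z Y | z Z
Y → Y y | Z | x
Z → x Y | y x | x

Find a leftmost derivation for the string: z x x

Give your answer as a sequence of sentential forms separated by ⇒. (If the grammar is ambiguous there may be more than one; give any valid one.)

S ⇒ z Z ⇒ z x Y ⇒ z x x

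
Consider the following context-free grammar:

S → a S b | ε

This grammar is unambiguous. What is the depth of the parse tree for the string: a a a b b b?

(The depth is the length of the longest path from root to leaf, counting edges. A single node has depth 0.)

4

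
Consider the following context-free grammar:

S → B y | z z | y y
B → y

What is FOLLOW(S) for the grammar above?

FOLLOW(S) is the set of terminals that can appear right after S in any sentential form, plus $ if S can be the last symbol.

We compute FOLLOW(S) using the standard algorithm.
FOLLOW(S) starts with {$}.
FIRST(B) = {y}
FIRST(S) = {y, z}
FOLLOW(B) = {y}
FOLLOW(S) = {$}
Therefore, FOLLOW(S) = {$}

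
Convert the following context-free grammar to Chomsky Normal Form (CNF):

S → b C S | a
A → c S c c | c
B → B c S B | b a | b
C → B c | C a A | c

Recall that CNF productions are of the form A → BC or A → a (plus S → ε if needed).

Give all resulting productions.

TB → b; S → a; TC → c; A → c; TA → a; B → b; C → c; S → TB X0; X0 → C S; A → TC X1; X1 → S X2; X2 → TC TC; B → B X3; X3 → TC X4; X4 → S B; B → TB TA; C → B TC; C → C X5; X5 → TA A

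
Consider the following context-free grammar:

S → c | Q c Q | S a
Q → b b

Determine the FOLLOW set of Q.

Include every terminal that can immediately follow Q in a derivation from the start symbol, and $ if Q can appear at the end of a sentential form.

We compute FOLLOW(Q) using the standard algorithm.
FOLLOW(S) starts with {$}.
FIRST(Q) = {b}
FIRST(S) = {b, c}
FOLLOW(Q) = {$, a, c}
FOLLOW(S) = {$, a}
Therefore, FOLLOW(Q) = {$, a, c}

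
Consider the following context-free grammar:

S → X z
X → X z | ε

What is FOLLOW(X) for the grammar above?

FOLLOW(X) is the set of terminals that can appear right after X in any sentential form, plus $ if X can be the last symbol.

We compute FOLLOW(X) using the standard algorithm.
FOLLOW(S) starts with {$}.
FIRST(S) = {z}
FIRST(X) = {z, ε}
FOLLOW(S) = {$}
FOLLOW(X) = {z}
Therefore, FOLLOW(X) = {z}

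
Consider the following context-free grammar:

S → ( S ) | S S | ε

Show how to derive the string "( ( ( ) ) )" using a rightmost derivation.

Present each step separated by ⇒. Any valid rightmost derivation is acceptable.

S ⇒ ( S ) ⇒ ( ( S ) ) ⇒ ( ( ( S ) ) ) ⇒ ( ( ( ) ) )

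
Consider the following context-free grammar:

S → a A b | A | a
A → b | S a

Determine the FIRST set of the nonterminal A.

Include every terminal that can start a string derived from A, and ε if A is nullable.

We compute FIRST(A) using the standard algorithm.
FIRST(A) = {a, b}
FIRST(S) = {a, b}
Therefore, FIRST(A) = {a, b}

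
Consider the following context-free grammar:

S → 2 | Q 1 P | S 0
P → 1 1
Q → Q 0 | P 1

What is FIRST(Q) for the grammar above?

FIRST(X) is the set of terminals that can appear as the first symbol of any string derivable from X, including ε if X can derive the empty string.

We compute FIRST(Q) using the standard algorithm.
FIRST(P) = {1}
FIRST(Q) = {1}
FIRST(S) = {1, 2}
Therefore, FIRST(Q) = {1}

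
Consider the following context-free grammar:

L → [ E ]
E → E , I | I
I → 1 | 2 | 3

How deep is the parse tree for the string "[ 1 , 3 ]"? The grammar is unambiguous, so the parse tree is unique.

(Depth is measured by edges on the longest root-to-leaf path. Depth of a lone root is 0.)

4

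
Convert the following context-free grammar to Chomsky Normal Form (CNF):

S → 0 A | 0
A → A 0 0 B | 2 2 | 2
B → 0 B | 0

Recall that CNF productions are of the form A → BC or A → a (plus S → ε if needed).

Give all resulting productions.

T0 → 0; S → 0; T2 → 2; A → 2; B → 0; S → T0 A; A → A X0; X0 → T0 X1; X1 → T0 B; A → T2 T2; B → T0 B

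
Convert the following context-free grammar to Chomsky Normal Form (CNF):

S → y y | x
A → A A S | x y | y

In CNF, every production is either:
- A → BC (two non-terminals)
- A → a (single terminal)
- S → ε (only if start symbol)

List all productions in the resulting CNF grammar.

TY → y; S → x; TX → x; A → y; S → TY TY; A → A X0; X0 → A S; A → TX TY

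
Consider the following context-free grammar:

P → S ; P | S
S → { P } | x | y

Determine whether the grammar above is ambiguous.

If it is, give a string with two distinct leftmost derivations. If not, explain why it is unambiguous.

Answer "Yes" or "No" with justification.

No - the grammar is unambiguous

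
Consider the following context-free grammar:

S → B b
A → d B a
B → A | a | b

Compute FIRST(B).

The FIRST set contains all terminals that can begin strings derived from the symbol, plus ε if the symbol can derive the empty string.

We compute FIRST(B) using the standard algorithm.
FIRST(A) = {d}
FIRST(B) = {a, b, d}
FIRST(S) = {a, b, d}
Therefore, FIRST(B) = {a, b, d}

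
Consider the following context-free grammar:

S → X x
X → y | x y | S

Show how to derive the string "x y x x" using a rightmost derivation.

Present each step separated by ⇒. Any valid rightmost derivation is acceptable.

S ⇒ X x ⇒ S x ⇒ X x x ⇒ x y x x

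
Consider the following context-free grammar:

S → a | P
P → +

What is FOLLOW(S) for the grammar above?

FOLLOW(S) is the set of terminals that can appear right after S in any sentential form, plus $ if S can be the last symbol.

We compute FOLLOW(S) using the standard algorithm.
FOLLOW(S) starts with {$}.
FIRST(P) = {+}
FIRST(S) = {+, a}
FOLLOW(P) = {$}
FOLLOW(S) = {$}
Therefore, FOLLOW(S) = {$}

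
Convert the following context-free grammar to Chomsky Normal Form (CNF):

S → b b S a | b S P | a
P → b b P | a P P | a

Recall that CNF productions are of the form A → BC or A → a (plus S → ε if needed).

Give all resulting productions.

TB → b; TA → a; S → a; P → a; S → TB X0; X0 → TB X1; X1 → S TA; S → TB X2; X2 → S P; P → TB X3; X3 → TB P; P → TA X4; X4 → P P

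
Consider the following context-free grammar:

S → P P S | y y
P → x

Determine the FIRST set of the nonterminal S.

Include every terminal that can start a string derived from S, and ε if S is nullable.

We compute FIRST(S) using the standard algorithm.
FIRST(P) = {x}
FIRST(S) = {x, y}
Therefore, FIRST(S) = {x, y}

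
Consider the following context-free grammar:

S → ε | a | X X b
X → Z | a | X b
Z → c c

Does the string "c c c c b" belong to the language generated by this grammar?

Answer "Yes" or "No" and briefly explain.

Yes - a valid derivation exists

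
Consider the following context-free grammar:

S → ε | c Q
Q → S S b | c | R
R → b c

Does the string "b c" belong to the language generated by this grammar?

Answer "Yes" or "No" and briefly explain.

No - no valid derivation exists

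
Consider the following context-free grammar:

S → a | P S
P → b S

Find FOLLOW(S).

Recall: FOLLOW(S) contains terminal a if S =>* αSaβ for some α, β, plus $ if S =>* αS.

We compute FOLLOW(S) using the standard algorithm.
FOLLOW(S) starts with {$}.
FIRST(P) = {b}
FIRST(S) = {a, b}
FOLLOW(P) = {a, b}
FOLLOW(S) = {$, a, b}
Therefore, FOLLOW(S) = {$, a, b}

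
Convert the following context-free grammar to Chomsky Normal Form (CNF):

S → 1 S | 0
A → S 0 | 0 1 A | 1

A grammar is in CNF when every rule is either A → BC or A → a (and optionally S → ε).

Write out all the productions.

T1 → 1; S → 0; T0 → 0; A → 1; S → T1 S; A → S T0; A → T0 X0; X0 → T1 A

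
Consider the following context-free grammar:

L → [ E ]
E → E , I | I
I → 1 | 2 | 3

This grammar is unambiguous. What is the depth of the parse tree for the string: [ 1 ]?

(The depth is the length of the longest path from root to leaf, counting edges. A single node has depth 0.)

3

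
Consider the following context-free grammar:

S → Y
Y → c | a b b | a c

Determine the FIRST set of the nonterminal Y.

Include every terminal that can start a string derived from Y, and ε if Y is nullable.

We compute FIRST(Y) using the standard algorithm.
FIRST(S) = {a, c}
FIRST(Y) = {a, c}
Therefore, FIRST(Y) = {a, c}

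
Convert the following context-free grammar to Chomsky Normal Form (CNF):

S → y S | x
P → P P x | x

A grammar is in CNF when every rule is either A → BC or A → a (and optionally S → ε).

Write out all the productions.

TY → y; S → x; TX → x; P → x; S → TY S; P → P X0; X0 → P TX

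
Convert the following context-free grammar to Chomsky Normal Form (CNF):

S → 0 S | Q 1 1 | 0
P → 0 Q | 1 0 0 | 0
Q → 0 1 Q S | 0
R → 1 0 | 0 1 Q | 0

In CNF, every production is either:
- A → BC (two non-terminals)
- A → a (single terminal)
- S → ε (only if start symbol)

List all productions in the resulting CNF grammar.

T0 → 0; T1 → 1; S → 0; P → 0; Q → 0; R → 0; S → T0 S; S → Q X0; X0 → T1 T1; P → T0 Q; P → T1 X1; X1 → T0 T0; Q → T0 X2; X2 → T1 X3; X3 → Q S; R → T1 T0; R → T0 X4; X4 → T1 Q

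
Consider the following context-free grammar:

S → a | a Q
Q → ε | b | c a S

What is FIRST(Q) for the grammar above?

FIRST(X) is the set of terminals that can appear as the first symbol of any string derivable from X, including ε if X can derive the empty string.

We compute FIRST(Q) using the standard algorithm.
FIRST(Q) = {b, c, ε}
FIRST(S) = {a}
Therefore, FIRST(Q) = {b, c, ε}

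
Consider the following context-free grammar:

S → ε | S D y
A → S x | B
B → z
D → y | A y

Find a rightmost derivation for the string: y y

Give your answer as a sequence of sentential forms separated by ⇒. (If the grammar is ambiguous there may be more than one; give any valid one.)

S ⇒ S D y ⇒ S y y ⇒ y y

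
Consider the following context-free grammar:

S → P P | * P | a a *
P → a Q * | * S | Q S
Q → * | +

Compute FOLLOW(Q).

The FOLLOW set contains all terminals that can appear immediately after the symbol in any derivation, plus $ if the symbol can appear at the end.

We compute FOLLOW(Q) using the standard algorithm.
FOLLOW(S) starts with {$}.
FIRST(P) = {*, +, a}
FIRST(Q) = {*, +}
FIRST(S) = {*, +, a}
FOLLOW(P) = {$, *, +, a}
FOLLOW(Q) = {*, +, a}
FOLLOW(S) = {$, *, +, a}
Therefore, FOLLOW(Q) = {*, +, a}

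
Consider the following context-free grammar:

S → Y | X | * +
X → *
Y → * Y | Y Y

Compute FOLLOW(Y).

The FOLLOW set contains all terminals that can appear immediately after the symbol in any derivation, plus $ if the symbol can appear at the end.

We compute FOLLOW(Y) using the standard algorithm.
FOLLOW(S) starts with {$}.
FIRST(S) = {*}
FIRST(X) = {*}
FIRST(Y) = {*}
FOLLOW(S) = {$}
FOLLOW(X) = {$}
FOLLOW(Y) = {$, *}
Therefore, FOLLOW(Y) = {$, *}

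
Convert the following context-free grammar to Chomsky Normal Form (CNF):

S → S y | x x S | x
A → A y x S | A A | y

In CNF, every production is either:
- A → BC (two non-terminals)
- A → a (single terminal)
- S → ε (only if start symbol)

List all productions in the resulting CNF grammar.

TY → y; TX → x; S → x; A → y; S → S TY; S → TX X0; X0 → TX S; A → A X1; X1 → TY X2; X2 → TX S; A → A A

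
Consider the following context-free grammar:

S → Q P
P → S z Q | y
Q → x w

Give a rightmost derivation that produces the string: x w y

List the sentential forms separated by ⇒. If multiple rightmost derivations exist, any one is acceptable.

S ⇒ Q P ⇒ Q y ⇒ x w y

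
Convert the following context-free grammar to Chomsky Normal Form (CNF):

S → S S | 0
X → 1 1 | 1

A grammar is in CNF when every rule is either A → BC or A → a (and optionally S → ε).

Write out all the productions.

S → 0; T1 → 1; X → 1; S → S S; X → T1 T1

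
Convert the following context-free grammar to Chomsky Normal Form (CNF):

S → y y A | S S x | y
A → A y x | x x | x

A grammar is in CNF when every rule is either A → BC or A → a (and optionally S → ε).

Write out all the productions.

TY → y; TX → x; S → y; A → x; S → TY X0; X0 → TY A; S → S X1; X1 → S TX; A → A X2; X2 → TY TX; A → TX TX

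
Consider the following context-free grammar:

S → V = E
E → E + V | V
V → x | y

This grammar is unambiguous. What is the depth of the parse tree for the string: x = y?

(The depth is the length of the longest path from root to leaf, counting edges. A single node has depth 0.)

3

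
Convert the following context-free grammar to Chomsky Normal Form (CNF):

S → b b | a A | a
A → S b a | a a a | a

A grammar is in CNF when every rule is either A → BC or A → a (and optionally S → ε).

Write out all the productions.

TB → b; TA → a; S → a; A → a; S → TB TB; S → TA A; A → S X0; X0 → TB TA; A → TA X1; X1 → TA TA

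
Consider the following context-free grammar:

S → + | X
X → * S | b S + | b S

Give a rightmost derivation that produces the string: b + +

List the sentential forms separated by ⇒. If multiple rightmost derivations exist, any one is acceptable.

S ⇒ X ⇒ b S + ⇒ b + +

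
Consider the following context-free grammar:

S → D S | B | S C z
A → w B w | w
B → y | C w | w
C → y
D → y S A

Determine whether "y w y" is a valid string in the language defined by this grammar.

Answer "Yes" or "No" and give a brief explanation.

No - no valid derivation exists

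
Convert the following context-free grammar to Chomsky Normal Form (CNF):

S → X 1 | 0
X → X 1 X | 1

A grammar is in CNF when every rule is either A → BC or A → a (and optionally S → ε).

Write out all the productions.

T1 → 1; S → 0; X → 1; S → X T1; X → X X0; X0 → T1 X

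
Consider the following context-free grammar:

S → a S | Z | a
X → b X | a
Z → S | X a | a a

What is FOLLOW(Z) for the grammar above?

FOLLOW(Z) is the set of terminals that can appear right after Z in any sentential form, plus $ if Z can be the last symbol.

We compute FOLLOW(Z) using the standard algorithm.
FOLLOW(S) starts with {$}.
FIRST(S) = {a, b}
FIRST(X) = {a, b}
FIRST(Z) = {a, b}
FOLLOW(S) = {$}
FOLLOW(X) = {a}
FOLLOW(Z) = {$}
Therefore, FOLLOW(Z) = {$}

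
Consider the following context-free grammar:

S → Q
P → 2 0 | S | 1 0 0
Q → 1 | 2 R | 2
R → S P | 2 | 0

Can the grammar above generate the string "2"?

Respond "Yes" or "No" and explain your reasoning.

Yes - a valid derivation exists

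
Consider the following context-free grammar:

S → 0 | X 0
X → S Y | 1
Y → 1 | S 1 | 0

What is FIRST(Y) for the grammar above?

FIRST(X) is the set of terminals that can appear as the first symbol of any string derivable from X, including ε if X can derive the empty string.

We compute FIRST(Y) using the standard algorithm.
FIRST(S) = {0, 1}
FIRST(X) = {0, 1}
FIRST(Y) = {0, 1}
Therefore, FIRST(Y) = {0, 1}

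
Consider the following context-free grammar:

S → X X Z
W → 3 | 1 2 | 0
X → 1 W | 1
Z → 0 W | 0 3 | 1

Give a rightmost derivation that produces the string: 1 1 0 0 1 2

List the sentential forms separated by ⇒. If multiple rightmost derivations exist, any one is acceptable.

S ⇒ X X Z ⇒ X X 0 W ⇒ X X 0 1 2 ⇒ X 1 W 0 1 2 ⇒ X 1 0 0 1 2 ⇒ 1 1 0 0 1 2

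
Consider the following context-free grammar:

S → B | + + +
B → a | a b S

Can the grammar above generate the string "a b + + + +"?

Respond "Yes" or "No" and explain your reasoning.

No - no valid derivation exists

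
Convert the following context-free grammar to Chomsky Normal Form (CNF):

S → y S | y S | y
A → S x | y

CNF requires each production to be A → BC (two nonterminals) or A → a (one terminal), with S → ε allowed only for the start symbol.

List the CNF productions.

TY → y; S → y; TX → x; A → y; S → TY S; S → TY S; A → S TX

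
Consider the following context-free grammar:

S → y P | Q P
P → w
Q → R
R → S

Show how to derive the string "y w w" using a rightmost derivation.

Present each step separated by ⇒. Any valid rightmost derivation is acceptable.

S ⇒ Q P ⇒ Q w ⇒ R w ⇒ S w ⇒ y P w ⇒ y w w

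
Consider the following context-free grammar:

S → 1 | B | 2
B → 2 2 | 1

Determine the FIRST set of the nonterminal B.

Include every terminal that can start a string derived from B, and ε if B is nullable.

We compute FIRST(B) using the standard algorithm.
FIRST(B) = {1, 2}
FIRST(S) = {1, 2}
Therefore, FIRST(B) = {1, 2}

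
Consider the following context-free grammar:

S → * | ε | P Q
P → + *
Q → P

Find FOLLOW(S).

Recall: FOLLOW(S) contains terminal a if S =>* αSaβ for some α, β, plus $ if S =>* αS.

We compute FOLLOW(S) using the standard algorithm.
FOLLOW(S) starts with {$}.
FIRST(P) = {+}
FIRST(Q) = {+}
FIRST(S) = {*, +, ε}
FOLLOW(P) = {$, +}
FOLLOW(Q) = {$}
FOLLOW(S) = {$}
Therefore, FOLLOW(S) = {$}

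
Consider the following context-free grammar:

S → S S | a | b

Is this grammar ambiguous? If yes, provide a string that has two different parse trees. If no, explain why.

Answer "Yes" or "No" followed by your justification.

Yes - the string 'a b a' has two distinct leftmost derivations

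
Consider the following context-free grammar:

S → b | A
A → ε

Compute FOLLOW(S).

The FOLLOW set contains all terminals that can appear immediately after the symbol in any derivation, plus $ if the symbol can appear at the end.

We compute FOLLOW(S) using the standard algorithm.
FOLLOW(S) starts with {$}.
FIRST(A) = {ε}
FIRST(S) = {b, ε}
FOLLOW(A) = {$}
FOLLOW(S) = {$}
Therefore, FOLLOW(S) = {$}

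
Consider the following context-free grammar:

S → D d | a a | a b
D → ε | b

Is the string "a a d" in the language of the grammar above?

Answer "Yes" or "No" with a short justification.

No - no valid derivation exists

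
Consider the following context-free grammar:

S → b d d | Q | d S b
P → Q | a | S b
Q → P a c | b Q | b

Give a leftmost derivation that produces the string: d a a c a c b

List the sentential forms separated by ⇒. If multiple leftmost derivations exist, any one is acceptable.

S ⇒ d S b ⇒ d Q b ⇒ d P a c b ⇒ d Q a c b ⇒ d P a c a c b ⇒ d a a c a c b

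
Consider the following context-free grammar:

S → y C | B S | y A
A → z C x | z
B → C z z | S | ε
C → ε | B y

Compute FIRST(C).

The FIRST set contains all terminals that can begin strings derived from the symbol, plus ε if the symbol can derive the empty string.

We compute FIRST(C) using the standard algorithm.
FIRST(A) = {z}
FIRST(B) = {y, z, ε}
FIRST(C) = {y, z, ε}
FIRST(S) = {y, z}
Therefore, FIRST(C) = {y, z, ε}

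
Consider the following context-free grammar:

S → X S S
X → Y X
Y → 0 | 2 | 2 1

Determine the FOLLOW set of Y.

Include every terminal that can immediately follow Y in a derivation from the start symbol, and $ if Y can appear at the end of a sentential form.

We compute FOLLOW(Y) using the standard algorithm.
FOLLOW(S) starts with {$}.
FIRST(S) = {0, 2}
FIRST(X) = {0, 2}
FIRST(Y) = {0, 2}
FOLLOW(S) = {$, 0, 2}
FOLLOW(X) = {0, 2}
FOLLOW(Y) = {0, 2}
Therefore, FOLLOW(Y) = {0, 2}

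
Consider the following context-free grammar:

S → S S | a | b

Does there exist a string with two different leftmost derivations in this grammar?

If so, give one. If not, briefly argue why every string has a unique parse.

Yes - the string 'a a b a' has two distinct leftmost derivations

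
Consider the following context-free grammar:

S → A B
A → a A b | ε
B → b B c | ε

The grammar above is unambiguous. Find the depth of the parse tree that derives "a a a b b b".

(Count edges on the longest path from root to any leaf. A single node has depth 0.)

5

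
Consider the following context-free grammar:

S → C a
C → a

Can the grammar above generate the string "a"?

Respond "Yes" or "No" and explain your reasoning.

No - no valid derivation exists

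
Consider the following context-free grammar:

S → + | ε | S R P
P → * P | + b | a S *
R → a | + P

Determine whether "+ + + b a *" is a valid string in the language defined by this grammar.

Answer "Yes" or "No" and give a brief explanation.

Yes - a valid derivation exists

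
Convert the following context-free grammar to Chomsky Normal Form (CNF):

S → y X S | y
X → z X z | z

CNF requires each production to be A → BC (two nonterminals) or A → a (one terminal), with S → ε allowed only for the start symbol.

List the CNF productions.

TY → y; S → y; TZ → z; X → z; S → TY X0; X0 → X S; X → TZ X1; X1 → X TZ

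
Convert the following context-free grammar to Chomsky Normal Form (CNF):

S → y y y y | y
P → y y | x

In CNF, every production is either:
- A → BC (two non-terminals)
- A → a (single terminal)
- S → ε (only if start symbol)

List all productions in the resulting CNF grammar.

TY → y; S → y; P → x; S → TY X0; X0 → TY X1; X1 → TY TY; P → TY TY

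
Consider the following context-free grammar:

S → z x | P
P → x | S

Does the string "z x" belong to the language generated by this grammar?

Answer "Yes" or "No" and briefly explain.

Yes - a valid derivation exists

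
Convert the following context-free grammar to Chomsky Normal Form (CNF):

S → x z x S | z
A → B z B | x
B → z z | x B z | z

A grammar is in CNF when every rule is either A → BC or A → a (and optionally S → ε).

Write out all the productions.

TX → x; TZ → z; S → z; A → x; B → z; S → TX X0; X0 → TZ X1; X1 → TX S; A → B X2; X2 → TZ B; B → TZ TZ; B → TX X3; X3 → B TZ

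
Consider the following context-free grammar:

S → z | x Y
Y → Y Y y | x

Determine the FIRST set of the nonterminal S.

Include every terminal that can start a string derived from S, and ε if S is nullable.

We compute FIRST(S) using the standard algorithm.
FIRST(S) = {x, z}
FIRST(Y) = {x}
Therefore, FIRST(S) = {x, z}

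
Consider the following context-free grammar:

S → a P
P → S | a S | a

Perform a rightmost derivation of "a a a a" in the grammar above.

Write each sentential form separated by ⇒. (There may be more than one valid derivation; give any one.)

S ⇒ a P ⇒ a a S ⇒ a a a P ⇒ a a a a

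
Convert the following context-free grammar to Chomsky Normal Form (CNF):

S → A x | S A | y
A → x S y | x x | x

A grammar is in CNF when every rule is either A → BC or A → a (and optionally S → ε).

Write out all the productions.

TX → x; S → y; TY → y; A → x; S → A TX; S → S A; A → TX X0; X0 → S TY; A → TX TX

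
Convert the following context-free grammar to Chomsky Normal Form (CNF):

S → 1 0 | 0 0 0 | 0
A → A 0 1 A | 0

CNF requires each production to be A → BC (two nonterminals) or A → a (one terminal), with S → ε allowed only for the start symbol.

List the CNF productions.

T1 → 1; T0 → 0; S → 0; A → 0; S → T1 T0; S → T0 X0; X0 → T0 T0; A → A X1; X1 → T0 X2; X2 → T1 A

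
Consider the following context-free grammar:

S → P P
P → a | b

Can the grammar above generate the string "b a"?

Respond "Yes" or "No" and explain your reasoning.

Yes - a valid derivation exists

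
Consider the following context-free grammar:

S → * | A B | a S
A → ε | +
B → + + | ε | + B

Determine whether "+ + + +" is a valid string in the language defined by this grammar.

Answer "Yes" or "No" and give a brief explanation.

Yes - a valid derivation exists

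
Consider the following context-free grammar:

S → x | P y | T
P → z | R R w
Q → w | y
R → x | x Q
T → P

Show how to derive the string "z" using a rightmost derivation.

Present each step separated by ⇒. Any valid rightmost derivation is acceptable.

S ⇒ T ⇒ P ⇒ z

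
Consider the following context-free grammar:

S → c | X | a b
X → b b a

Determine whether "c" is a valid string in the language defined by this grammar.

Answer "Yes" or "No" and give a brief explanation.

Yes - a valid derivation exists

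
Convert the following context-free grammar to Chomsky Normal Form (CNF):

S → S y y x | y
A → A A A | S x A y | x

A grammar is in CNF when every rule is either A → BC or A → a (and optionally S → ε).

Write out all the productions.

TY → y; TX → x; S → y; A → x; S → S X0; X0 → TY X1; X1 → TY TX; A → A X2; X2 → A A; A → S X3; X3 → TX X4; X4 → A TY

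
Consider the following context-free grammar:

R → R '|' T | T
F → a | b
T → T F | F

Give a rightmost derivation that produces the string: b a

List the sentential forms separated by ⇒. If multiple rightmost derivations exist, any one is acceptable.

R ⇒ T ⇒ T F ⇒ T a ⇒ F a ⇒ b a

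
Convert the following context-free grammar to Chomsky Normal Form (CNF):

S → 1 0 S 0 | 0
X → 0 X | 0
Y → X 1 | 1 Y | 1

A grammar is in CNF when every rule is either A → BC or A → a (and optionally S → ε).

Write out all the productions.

T1 → 1; T0 → 0; S → 0; X → 0; Y → 1; S → T1 X0; X0 → T0 X1; X1 → S T0; X → T0 X; Y → X T1; Y → T1 Y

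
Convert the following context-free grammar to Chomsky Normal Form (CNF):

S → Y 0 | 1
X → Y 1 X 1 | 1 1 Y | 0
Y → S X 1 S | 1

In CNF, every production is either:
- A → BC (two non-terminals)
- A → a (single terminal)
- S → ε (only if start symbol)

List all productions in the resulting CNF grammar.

T0 → 0; S → 1; T1 → 1; X → 0; Y → 1; S → Y T0; X → Y X0; X0 → T1 X1; X1 → X T1; X → T1 X2; X2 → T1 Y; Y → S X3; X3 → X X4; X4 → T1 S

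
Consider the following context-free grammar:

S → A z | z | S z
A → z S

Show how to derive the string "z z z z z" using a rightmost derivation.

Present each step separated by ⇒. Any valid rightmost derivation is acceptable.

S ⇒ A z ⇒ z S z ⇒ z A z z ⇒ z z S z z ⇒ z z z z z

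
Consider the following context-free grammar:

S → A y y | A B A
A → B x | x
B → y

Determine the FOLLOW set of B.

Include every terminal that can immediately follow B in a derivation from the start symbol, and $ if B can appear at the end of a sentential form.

We compute FOLLOW(B) using the standard algorithm.
FOLLOW(S) starts with {$}.
FIRST(A) = {x, y}
FIRST(B) = {y}
FIRST(S) = {x, y}
FOLLOW(A) = {$, y}
FOLLOW(B) = {x, y}
FOLLOW(S) = {$}
Therefore, FOLLOW(B) = {x, y}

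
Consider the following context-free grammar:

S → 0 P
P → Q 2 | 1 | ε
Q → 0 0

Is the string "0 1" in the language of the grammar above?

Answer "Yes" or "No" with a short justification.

Yes - a valid derivation exists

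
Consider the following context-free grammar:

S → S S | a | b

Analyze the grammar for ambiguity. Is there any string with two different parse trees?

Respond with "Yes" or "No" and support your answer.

Yes - the string 'b a a b' has two distinct parse trees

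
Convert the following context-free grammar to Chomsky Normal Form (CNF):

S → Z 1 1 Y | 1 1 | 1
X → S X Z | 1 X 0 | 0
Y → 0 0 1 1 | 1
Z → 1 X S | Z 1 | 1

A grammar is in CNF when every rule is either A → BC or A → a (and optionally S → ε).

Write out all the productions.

T1 → 1; S → 1; T0 → 0; X → 0; Y → 1; Z → 1; S → Z X0; X0 → T1 X1; X1 → T1 Y; S → T1 T1; X → S X2; X2 → X Z; X → T1 X3; X3 → X T0; Y → T0 X4; X4 → T0 X5; X5 → T1 T1; Z → T1 X6; X6 → X S; Z → Z T1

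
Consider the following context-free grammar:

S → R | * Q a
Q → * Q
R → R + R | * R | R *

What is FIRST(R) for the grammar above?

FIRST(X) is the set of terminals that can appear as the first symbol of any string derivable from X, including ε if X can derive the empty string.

We compute FIRST(R) using the standard algorithm.
FIRST(Q) = {*}
FIRST(R) = {*}
FIRST(S) = {*}
Therefore, FIRST(R) = {*}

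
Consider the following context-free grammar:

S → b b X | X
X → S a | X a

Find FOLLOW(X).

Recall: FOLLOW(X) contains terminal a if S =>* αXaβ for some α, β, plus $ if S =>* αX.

We compute FOLLOW(X) using the standard algorithm.
FOLLOW(S) starts with {$}.
FIRST(S) = {b}
FIRST(X) = {b}
FOLLOW(S) = {$, a}
FOLLOW(X) = {$, a}
Therefore, FOLLOW(X) = {$, a}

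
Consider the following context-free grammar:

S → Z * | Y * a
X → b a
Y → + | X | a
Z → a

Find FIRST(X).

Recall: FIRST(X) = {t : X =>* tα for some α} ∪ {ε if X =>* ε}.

We compute FIRST(X) using the standard algorithm.
FIRST(S) = {+, a, b}
FIRST(X) = {b}
FIRST(Y) = {+, a, b}
FIRST(Z) = {a}
Therefore, FIRST(X) = {b}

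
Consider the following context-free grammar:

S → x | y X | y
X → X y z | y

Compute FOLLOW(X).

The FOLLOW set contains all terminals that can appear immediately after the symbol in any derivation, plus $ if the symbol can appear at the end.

We compute FOLLOW(X) using the standard algorithm.
FOLLOW(S) starts with {$}.
FIRST(S) = {x, y}
FIRST(X) = {y}
FOLLOW(S) = {$}
FOLLOW(X) = {$, y}
Therefore, FOLLOW(X) = {$, y}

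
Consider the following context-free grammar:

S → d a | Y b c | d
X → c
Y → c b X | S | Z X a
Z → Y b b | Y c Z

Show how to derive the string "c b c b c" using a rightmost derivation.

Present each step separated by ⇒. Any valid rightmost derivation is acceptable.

S ⇒ Y b c ⇒ c b X b c ⇒ c b c b c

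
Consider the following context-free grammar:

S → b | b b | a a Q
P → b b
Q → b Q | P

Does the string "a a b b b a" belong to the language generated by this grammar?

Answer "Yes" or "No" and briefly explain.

No - no valid derivation exists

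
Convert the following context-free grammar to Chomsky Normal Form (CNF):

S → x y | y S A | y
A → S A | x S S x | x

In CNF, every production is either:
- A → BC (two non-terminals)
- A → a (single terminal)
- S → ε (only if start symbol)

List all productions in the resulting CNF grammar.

TX → x; TY → y; S → y; A → x; S → TX TY; S → TY X0; X0 → S A; A → S A; A → TX X1; X1 → S X2; X2 → S TX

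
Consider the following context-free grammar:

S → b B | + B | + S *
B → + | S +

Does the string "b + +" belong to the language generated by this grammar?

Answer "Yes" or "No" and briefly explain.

No - no valid derivation exists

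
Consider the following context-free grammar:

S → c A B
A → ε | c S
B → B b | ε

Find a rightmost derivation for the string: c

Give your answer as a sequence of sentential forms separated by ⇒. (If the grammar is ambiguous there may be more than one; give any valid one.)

S ⇒ c A B ⇒ c A ⇒ c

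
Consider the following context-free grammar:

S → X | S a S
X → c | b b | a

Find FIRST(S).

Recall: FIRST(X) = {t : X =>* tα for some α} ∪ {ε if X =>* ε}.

We compute FIRST(S) using the standard algorithm.
FIRST(S) = {a, b, c}
FIRST(X) = {a, b, c}
Therefore, FIRST(S) = {a, b, c}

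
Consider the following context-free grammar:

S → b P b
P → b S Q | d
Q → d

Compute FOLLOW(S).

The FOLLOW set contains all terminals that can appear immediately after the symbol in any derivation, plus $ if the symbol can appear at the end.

We compute FOLLOW(S) using the standard algorithm.
FOLLOW(S) starts with {$}.
FIRST(P) = {b, d}
FIRST(Q) = {d}
FIRST(S) = {b}
FOLLOW(P) = {b}
FOLLOW(Q) = {b}
FOLLOW(S) = {$, d}
Therefore, FOLLOW(S) = {$, d}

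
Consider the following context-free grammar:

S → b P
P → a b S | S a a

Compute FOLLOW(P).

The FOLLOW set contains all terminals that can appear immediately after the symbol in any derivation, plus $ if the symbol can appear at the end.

We compute FOLLOW(P) using the standard algorithm.
FOLLOW(S) starts with {$}.
FIRST(P) = {a, b}
FIRST(S) = {b}
FOLLOW(P) = {$, a}
FOLLOW(S) = {$, a}
Therefore, FOLLOW(P) = {$, a}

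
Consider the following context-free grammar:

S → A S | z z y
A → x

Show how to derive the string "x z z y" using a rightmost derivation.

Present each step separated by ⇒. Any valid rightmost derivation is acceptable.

S ⇒ A S ⇒ A z z y ⇒ x z z y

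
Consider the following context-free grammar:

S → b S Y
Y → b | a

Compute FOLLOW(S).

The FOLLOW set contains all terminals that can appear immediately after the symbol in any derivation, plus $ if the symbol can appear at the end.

We compute FOLLOW(S) using the standard algorithm.
FOLLOW(S) starts with {$}.
FIRST(S) = {b}
FIRST(Y) = {a, b}
FOLLOW(S) = {$, a, b}
FOLLOW(Y) = {$, a, b}
Therefore, FOLLOW(S) = {$, a, b}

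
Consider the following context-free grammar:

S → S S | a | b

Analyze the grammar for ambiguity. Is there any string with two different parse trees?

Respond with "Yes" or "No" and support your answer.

Yes - the string 'a a b a a' has two distinct parse trees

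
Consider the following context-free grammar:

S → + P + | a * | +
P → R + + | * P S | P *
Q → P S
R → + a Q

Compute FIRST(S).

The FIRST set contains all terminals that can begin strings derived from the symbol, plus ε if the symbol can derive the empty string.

We compute FIRST(S) using the standard algorithm.
FIRST(P) = {*, +}
FIRST(Q) = {*, +}
FIRST(R) = {+}
FIRST(S) = {+, a}
Therefore, FIRST(S) = {+, a}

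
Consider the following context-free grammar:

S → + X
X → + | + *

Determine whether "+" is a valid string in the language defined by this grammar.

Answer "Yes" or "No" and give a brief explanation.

No - no valid derivation exists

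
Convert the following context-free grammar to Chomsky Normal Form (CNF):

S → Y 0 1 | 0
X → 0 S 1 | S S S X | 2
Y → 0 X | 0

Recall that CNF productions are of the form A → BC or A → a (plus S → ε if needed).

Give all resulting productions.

T0 → 0; T1 → 1; S → 0; X → 2; Y → 0; S → Y X0; X0 → T0 T1; X → T0 X1; X1 → S T1; X → S X2; X2 → S X3; X3 → S X; Y → T0 X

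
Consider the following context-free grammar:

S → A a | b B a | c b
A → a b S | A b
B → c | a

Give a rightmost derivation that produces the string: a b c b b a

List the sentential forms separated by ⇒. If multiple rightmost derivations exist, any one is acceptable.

S ⇒ A a ⇒ A b a ⇒ a b S b a ⇒ a b c b b a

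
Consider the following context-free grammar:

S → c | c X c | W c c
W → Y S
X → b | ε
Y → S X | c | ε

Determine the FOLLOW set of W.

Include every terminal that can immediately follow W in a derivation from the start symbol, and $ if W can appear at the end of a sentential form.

We compute FOLLOW(W) using the standard algorithm.
FOLLOW(S) starts with {$}.
FIRST(S) = {c}
FIRST(W) = {c}
FIRST(X) = {b, ε}
FIRST(Y) = {c, ε}
FOLLOW(S) = {$, b, c}
FOLLOW(W) = {c}
FOLLOW(X) = {c}
FOLLOW(Y) = {c}
Therefore, FOLLOW(W) = {c}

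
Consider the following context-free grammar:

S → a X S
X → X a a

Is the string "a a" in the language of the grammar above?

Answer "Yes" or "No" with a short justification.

No - no valid derivation exists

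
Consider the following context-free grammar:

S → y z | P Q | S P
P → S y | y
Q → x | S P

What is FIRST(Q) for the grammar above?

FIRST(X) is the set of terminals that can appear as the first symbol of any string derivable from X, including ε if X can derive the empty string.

We compute FIRST(Q) using the standard algorithm.
FIRST(P) = {y}
FIRST(Q) = {x, y}
FIRST(S) = {y}
Therefore, FIRST(Q) = {x, y}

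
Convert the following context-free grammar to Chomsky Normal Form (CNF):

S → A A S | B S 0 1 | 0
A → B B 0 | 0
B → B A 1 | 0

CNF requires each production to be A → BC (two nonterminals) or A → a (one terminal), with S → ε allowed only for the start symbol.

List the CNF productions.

T0 → 0; T1 → 1; S → 0; A → 0; B → 0; S → A X0; X0 → A S; S → B X1; X1 → S X2; X2 → T0 T1; A → B X3; X3 → B T0; B → B X4; X4 → A T1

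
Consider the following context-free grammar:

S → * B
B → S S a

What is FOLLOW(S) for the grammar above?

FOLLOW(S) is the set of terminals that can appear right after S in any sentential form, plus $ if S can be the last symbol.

We compute FOLLOW(S) using the standard algorithm.
FOLLOW(S) starts with {$}.
FIRST(B) = {*}
FIRST(S) = {*}
FOLLOW(B) = {$, *, a}
FOLLOW(S) = {$, *, a}
Therefore, FOLLOW(S) = {$, *, a}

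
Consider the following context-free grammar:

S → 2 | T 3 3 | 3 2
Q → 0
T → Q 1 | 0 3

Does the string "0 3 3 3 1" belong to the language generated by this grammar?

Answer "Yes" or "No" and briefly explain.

No - no valid derivation exists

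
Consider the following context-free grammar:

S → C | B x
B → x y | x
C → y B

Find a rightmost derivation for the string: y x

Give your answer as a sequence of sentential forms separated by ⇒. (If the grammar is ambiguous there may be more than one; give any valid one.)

S ⇒ C ⇒ y B ⇒ y x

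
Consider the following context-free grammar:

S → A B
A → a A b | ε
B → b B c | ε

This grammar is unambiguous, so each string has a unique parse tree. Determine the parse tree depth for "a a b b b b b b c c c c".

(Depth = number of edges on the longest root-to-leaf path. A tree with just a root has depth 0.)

6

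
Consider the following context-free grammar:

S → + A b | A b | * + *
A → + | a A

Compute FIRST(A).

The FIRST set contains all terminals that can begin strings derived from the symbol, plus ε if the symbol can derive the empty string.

We compute FIRST(A) using the standard algorithm.
FIRST(A) = {+, a}
FIRST(S) = {*, +, a}
Therefore, FIRST(A) = {+, a}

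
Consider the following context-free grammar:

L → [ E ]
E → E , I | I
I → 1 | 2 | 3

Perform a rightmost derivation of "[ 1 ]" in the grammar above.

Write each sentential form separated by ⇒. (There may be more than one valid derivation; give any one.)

L ⇒ [ E ] ⇒ [ I ] ⇒ [ 1 ]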